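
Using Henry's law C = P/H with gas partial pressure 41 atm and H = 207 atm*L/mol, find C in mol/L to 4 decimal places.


C = P / H
C = 41 / 207
C = 0.1981 mol/L


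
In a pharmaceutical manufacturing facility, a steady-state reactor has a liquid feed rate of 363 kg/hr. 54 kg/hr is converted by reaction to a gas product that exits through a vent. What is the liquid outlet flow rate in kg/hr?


Steady-state mass balance on the main outlet: F_out = F_in - F_removed
F_out = 363 - 54
F_out = 309 kg/hr


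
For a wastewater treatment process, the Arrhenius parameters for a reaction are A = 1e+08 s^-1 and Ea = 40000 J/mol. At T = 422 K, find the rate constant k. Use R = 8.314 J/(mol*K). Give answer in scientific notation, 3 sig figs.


k = A * exp(-Ea/(R*T))
k = 1e+08 * exp(-40000 / (8.314 * 422))
k = 1e+08 * exp(-11.400858)
k = 1.12e+03


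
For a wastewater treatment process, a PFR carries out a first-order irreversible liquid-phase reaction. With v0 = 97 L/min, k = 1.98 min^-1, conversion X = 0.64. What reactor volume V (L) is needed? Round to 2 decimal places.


V = (v0/k) * ln(1/(1-X))
V = (97/1.98) * ln(1/(1-0.64))
V = 48.989899 * ln(2.777778)
V = 48.989899 * 1.021651
V = 50.05 L


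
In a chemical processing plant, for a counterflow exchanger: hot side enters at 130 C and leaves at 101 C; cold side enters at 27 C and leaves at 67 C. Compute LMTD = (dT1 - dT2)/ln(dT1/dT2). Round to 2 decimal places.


dT1 = Th_in - Tc_out = 130 - 67 = 63
dT2 = Th_out - Tc_in = 101 - 27 = 74
LMTD = (dT1 - dT2) / ln(dT1/dT2)
LMTD = (63 - 74) / ln(63/74)
LMTD = 68.35 K


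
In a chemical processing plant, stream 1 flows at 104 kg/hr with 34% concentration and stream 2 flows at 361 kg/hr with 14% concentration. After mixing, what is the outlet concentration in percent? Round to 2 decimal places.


Mass balance on solute: F1*x1 + F2*x2 = F3*x3
F3 = F1 + F2 = 104 + 361 = 465 kg/hr
x3 = (F1*x1 + F2*x2)/F3
x3 = (104*0.34 + 361*0.14) / 465
x3 = 18.47%


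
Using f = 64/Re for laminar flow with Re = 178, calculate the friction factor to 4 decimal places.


f = 64 / Re
f = 64 / 178
f = 0.3596


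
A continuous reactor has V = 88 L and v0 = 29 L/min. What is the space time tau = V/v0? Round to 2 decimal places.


tau = V / v0
tau = 88 / 29
tau = 3.03 min


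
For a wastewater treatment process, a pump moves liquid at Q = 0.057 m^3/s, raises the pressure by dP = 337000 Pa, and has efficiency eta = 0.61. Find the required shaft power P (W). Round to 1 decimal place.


P = Q * dP / eta
P = 0.057 * 337000 / 0.61
P = 19209.0 / 0.61
P = 31490.2 W


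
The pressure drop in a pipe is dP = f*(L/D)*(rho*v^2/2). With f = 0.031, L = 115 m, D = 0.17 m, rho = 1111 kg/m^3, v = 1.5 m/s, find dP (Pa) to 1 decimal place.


dP = f * (L/D) * (rho*v^2/2)
dP = 0.031 * (115/0.17) * (1111*1.5^2/2)
L/D = 676.47058824
rho*v^2/2 = 1111*2.25/2 = 1249.875
dP = 0.031 * 676.47058824 * 1249.875
dP = 26210.6 Pa


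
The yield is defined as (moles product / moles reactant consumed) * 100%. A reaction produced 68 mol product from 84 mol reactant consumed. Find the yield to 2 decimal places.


Yield = (moles product / moles consumed) * 100%
Yield = (68 / 84) * 100
Yield = 0.8095 * 100
Yield = 80.95%


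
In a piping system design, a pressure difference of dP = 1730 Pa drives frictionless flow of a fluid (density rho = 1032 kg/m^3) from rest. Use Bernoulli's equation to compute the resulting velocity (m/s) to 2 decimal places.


v = sqrt(2*dP/rho)
v = sqrt(2*1730/1032)
v = sqrt(3.352713)
v = 1.83 m/s


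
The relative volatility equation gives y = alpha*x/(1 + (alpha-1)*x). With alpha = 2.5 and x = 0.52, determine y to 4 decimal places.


y = alpha*x / (1 + (alpha-1)*x)
y = 2.5*0.52 / (1 + (2.5-1)*0.52)
y = 1.3 / (1 + 0.78)
y = 1.3 / 1.78
y = 0.7303


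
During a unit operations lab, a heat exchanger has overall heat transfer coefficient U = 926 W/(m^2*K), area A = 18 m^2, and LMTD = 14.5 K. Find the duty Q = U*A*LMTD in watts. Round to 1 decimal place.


Q = U * A * LMTD
Q = 926 * 18 * 14.5
Q = 241686.0 W


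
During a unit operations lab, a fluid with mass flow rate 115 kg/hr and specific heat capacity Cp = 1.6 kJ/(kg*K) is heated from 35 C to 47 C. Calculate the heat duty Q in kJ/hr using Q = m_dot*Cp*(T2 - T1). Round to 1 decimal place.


Q = m_dot * Cp * (T2 - T1)
Q = 115 * 1.6 * (47 - 35)
Q = 115 * 1.6 * 12
Q = 2208.0 kJ/hr


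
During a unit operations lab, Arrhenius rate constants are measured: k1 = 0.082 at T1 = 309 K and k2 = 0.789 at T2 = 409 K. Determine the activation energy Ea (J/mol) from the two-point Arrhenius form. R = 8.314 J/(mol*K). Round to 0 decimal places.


Ea = R * ln(k2/k1) / (1/T1 - 1/T2)
ln(k2/k1) = ln(0.789/0.082) = 2.2640471
1/T1 - 1/T2 = 1/309 - 1/409 = 0.00079125818
Ea = 8.314 * 2.2640471 / 0.00079125818
Ea = 23789 J/mol


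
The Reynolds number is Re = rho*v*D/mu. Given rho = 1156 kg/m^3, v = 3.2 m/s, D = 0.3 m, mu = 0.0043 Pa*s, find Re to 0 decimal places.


Re = rho * v * D / mu
Re = 1156 * 3.2 * 0.3 / 0.0043
Re = 1109.76 / 0.0043
Re = 258084


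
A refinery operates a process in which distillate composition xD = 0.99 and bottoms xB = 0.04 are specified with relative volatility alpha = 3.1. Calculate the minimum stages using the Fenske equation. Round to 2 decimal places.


N_min = ln((xD*(1-xB))/(xB*(1-xD))) / ln(alpha)
Numerator inside ln: 0.9504 / 0.0004 = 2376.0
ln(2376.0) = 7.773174
ln(alpha) = ln(3.1) = 1.131402
N_min = 7.773174 / 1.131402 = 6.87


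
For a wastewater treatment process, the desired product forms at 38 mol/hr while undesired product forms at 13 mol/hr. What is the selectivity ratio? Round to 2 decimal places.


S = desired product rate / undesired product rate
S = 38 / 13
S = 2.92


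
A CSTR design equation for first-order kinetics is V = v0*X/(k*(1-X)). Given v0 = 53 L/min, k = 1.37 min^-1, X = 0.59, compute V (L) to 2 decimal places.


V = v0 * X / (k * (1 - X))
V = 53 * 0.59 / (1.37 * (1 - 0.59))
V = 31.27 / (1.37 * 0.41)
V = 31.27 / 0.5617
V = 55.67 L


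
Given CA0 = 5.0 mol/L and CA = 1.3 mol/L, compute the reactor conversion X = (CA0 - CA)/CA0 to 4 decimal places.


X = (CA0 - CA) / CA0
X = (5.0 - 1.3) / 5.0
X = 3.7 / 5.0
X = 0.7400


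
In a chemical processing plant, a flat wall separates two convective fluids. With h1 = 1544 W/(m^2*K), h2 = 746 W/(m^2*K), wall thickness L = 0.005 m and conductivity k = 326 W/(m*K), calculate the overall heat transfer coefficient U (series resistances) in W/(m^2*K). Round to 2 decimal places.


1/U = 1/h1 + L/k + 1/h2
1/U = 1/1544 + 0.005/326 + 1/746
1/U = 0.0006476684 + 1.53374e-05 + 0.0013404826
1/U = 0.0020034884
U = 499.13 W/(m^2*K)


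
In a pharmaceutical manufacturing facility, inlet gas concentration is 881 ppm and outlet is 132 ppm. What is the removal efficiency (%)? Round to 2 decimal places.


Efficiency = (G_in - G_out) / G_in * 100%
Efficiency = (881 - 132) / 881 * 100
Efficiency = 749 / 881 * 100
Efficiency = 85.02%


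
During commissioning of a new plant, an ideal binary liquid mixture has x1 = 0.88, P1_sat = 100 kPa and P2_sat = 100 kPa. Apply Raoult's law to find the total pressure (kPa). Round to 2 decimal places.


P = x1*P1_sat + x2*P2_sat
x2 = 1 - x1 = 1 - 0.88 = 0.12
P = 0.88*100 + 0.12*100
P = 88.0 + 12.0
P = 100.00 kPa


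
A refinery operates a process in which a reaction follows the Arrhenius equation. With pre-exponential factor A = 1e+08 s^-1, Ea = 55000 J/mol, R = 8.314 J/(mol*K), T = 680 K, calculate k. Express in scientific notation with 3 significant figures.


k = A * exp(-Ea/(R*T))
k = 1e+08 * exp(-55000 / (8.314 * 680))
k = 1e+08 * exp(-9.728452)
k = 5.96e+03


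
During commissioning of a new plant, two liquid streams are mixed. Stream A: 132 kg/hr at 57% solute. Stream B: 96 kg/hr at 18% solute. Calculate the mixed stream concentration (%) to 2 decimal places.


Mass balance on solute: F1*x1 + F2*x2 = F3*x3
F3 = F1 + F2 = 132 + 96 = 228 kg/hr
x3 = (F1*x1 + F2*x2)/F3
x3 = (132*0.57 + 96*0.18) / 228
x3 = 40.58%


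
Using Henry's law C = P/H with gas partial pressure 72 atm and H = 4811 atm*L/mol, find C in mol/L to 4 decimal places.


C = P / H
C = 72 / 4811
C = 0.0150 mol/L


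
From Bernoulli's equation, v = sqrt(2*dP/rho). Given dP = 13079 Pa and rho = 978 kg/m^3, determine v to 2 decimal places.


v = sqrt(2*dP/rho)
v = sqrt(2*13079/978)
v = sqrt(26.746421)
v = 5.17 m/s


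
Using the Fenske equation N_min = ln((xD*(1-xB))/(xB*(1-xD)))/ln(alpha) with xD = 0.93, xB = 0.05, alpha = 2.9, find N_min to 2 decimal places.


N_min = ln((xD*(1-xB))/(xB*(1-xD))) / ln(alpha)
Numerator inside ln: 0.8835 / 0.0035 = 252.428571
ln(252.428571) = 5.531128
ln(alpha) = ln(2.9) = 1.064711
N_min = 5.531128 / 1.064711 = 5.19


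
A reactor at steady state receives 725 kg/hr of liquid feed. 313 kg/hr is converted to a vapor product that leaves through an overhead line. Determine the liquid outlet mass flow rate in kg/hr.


Steady-state mass balance on the main outlet: F_out = F_in - F_removed
F_out = 725 - 313
F_out = 412 kg/hr


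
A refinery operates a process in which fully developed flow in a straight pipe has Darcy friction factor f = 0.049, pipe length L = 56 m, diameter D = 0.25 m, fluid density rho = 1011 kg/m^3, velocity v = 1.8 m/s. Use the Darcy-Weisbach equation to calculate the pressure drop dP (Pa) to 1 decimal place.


dP = f * (L/D) * (rho*v^2/2)
dP = 0.049 * (56/0.25) * (1011*1.8^2/2)
L/D = 224.0
rho*v^2/2 = 1011*3.24/2 = 1637.82
dP = 0.049 * 224.0 * 1637.82
dP = 17976.7 Pa


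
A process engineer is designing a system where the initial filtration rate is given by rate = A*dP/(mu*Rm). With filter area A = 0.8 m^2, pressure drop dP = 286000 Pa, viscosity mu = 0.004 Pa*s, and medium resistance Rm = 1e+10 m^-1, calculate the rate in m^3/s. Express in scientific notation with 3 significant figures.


rate = A * dP / (mu * Rm)
rate = 0.8 * 286000 / (0.004 * 1e+10)
rate = 228800.0 / 4.000e+07
rate = 5.72e-03 m^3/s


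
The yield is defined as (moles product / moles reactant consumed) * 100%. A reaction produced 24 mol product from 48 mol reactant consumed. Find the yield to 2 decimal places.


Yield = (moles product / moles consumed) * 100%
Yield = (24 / 48) * 100
Yield = 0.5 * 100
Yield = 50.00%


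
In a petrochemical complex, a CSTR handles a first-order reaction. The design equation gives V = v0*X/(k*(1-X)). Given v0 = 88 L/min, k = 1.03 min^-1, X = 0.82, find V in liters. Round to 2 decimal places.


V = v0 * X / (k * (1 - X))
V = 88 * 0.82 / (1.03 * (1 - 0.82))
V = 72.16 / (1.03 * 0.18)
V = 72.16 / 0.1854
V = 389.21 L


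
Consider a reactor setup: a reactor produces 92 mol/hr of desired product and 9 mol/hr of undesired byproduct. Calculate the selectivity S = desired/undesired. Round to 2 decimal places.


S = desired product rate / undesired product rate
S = 92 / 9
S = 10.22


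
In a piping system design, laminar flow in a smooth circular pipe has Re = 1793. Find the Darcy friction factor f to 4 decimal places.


f = 64 / Re
f = 64 / 1793
f = 0.0357


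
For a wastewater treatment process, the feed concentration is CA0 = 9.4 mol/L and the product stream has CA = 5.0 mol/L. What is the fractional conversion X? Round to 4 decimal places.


X = (CA0 - CA) / CA0
X = (9.4 - 5.0) / 9.4
X = 4.4 / 9.4
X = 0.4681


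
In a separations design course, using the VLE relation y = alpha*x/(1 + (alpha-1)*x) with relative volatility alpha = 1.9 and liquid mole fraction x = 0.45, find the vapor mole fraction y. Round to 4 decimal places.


y = alpha*x / (1 + (alpha-1)*x)
y = 1.9*0.45 / (1 + (1.9-1)*0.45)
y = 0.855 / (1 + 0.405)
y = 0.855 / 1.405
y = 0.6085


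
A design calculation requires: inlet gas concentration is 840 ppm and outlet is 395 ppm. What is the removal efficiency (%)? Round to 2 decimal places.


Efficiency = (G_in - G_out) / G_in * 100%
Efficiency = (840 - 395) / 840 * 100
Efficiency = 445 / 840 * 100
Efficiency = 52.98%


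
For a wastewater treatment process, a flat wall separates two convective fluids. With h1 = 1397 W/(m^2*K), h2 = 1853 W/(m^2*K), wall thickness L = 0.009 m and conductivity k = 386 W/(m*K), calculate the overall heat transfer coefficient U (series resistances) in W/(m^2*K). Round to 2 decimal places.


1/U = 1/h1 + L/k + 1/h2
1/U = 1/1397 + 0.009/386 + 1/1853
1/U = 0.0007158196 + 2.33161e-05 + 0.0005396654
1/U = 0.0012788011
U = 781.98 W/(m^2*K)


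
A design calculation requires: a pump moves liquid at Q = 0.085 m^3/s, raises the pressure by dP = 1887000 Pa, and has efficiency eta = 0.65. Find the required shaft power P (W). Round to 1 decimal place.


P = Q * dP / eta
P = 0.085 * 1887000 / 0.65
P = 160395.0 / 0.65
P = 246761.5 W


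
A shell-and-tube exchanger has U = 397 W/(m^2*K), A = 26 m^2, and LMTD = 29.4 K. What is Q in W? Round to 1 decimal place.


Q = U * A * LMTD
Q = 397 * 26 * 29.4
Q = 303466.8 W


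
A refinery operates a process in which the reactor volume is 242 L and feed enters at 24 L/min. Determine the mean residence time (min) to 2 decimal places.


tau = V / v0
tau = 242 / 24
tau = 10.08 min


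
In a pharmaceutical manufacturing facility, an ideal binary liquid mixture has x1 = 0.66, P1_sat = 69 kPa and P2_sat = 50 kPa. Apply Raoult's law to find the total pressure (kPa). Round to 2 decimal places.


P = x1*P1_sat + x2*P2_sat
x2 = 1 - x1 = 1 - 0.66 = 0.34
P = 0.66*69 + 0.34*50
P = 45.54 + 17.0
P = 62.54 kPa


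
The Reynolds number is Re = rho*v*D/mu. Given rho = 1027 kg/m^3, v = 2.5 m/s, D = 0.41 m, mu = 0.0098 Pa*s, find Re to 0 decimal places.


Re = rho * v * D / mu
Re = 1027 * 2.5 * 0.41 / 0.0098
Re = 1052.675 / 0.0098
Re = 107416


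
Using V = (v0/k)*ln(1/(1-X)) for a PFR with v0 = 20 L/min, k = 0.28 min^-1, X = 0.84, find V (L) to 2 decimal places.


V = (v0/k) * ln(1/(1-X))
V = (20/0.28) * ln(1/(1-0.84))
V = 71.428571 * ln(6.25)
V = 71.428571 * 1.832581
V = 130.90 L


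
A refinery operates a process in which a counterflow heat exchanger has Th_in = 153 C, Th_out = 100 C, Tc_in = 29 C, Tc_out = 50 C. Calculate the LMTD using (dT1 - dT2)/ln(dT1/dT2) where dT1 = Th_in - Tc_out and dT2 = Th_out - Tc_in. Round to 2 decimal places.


dT1 = Th_in - Tc_out = 153 - 50 = 103
dT2 = Th_out - Tc_in = 100 - 29 = 71
LMTD = (dT1 - dT2) / ln(dT1/dT2)
LMTD = (103 - 71) / ln(103/71)
LMTD = 86.01 K


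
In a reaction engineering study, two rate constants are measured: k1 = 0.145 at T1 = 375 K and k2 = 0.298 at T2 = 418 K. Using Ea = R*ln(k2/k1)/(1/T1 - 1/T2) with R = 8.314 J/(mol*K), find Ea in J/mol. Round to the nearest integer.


Ea = R * ln(k2/k1) / (1/T1 - 1/T2)
ln(k2/k1) = ln(0.298/0.145) = 0.7203597
1/T1 - 1/T2 = 1/375 - 1/418 = 0.000274322169
Ea = 8.314 * 0.7203597 / 0.000274322169
Ea = 21832 J/mol


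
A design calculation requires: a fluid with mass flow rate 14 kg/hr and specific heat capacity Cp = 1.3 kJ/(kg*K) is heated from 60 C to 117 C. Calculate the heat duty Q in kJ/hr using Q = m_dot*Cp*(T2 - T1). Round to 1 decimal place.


Q = m_dot * Cp * (T2 - T1)
Q = 14 * 1.3 * (117 - 60)
Q = 14 * 1.3 * 57
Q = 1037.4 kJ/hr


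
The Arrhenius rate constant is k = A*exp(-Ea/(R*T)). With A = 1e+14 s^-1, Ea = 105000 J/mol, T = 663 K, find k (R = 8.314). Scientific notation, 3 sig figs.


k = A * exp(-Ea/(R*T))
k = 1e+14 * exp(-105000 / (8.314 * 663))
k = 1e+14 * exp(-19.048718)
k = 5.34e+05


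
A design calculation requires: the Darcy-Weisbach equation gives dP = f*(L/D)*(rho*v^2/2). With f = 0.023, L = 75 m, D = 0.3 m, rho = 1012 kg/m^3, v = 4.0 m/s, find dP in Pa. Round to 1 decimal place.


dP = f * (L/D) * (rho*v^2/2)
dP = 0.023 * (75/0.3) * (1012*4.0^2/2)
L/D = 250.0
rho*v^2/2 = 1012*16.0/2 = 8096.0
dP = 0.023 * 250.0 * 8096.0
dP = 46552.0 Pa


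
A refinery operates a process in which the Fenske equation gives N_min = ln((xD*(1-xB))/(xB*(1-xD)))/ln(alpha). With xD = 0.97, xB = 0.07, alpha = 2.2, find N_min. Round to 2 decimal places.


N_min = ln((xD*(1-xB))/(xB*(1-xD))) / ln(alpha)
Numerator inside ln: 0.9021 / 0.0021 = 429.571429
ln(429.571429) = 6.062788
ln(alpha) = ln(2.2) = 0.788457
N_min = 6.062788 / 0.788457 = 7.69


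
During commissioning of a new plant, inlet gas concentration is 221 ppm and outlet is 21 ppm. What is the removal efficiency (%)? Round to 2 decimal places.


Efficiency = (G_in - G_out) / G_in * 100%
Efficiency = (221 - 21) / 221 * 100
Efficiency = 200 / 221 * 100
Efficiency = 90.50%


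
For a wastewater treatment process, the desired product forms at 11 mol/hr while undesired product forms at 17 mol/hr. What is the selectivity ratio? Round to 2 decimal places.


S = desired product rate / undesired product rate
S = 11 / 17
S = 0.65


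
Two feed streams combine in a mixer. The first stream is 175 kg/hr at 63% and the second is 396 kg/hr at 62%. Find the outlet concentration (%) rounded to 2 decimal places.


Mass balance on solute: F1*x1 + F2*x2 = F3*x3
F3 = F1 + F2 = 175 + 396 = 571 kg/hr
x3 = (F1*x1 + F2*x2)/F3
x3 = (175*0.63 + 396*0.62) / 571
x3 = 62.31%


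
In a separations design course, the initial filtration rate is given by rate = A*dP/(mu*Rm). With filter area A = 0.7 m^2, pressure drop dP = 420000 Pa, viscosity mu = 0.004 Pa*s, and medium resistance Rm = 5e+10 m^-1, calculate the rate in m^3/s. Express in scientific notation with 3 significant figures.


rate = A * dP / (mu * Rm)
rate = 0.7 * 420000 / (0.004 * 5e+10)
rate = 294000.0 / 2.000e+08
rate = 1.47e-03 m^3/s


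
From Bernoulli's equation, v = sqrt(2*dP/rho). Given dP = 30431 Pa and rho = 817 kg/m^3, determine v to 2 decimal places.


v = sqrt(2*dP/rho)
v = sqrt(2*30431/817)
v = sqrt(74.494492)
v = 8.63 m/s


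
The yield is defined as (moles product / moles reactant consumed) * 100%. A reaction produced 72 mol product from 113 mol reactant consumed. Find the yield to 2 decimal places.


Yield = (moles product / moles consumed) * 100%
Yield = (72 / 113) * 100
Yield = 0.6372 * 100
Yield = 63.72%


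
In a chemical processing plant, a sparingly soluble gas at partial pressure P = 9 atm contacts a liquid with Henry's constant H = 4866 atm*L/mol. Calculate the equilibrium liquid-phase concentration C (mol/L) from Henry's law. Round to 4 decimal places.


C = P / H
C = 9 / 4866
C = 0.0018 mol/L


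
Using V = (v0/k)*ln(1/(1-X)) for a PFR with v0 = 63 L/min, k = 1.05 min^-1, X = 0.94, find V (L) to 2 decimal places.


V = (v0/k) * ln(1/(1-X))
V = (63/1.05) * ln(1/(1-0.94))
V = 60.0 * ln(16.666667)
V = 60.0 * 2.813411
V = 168.80 L


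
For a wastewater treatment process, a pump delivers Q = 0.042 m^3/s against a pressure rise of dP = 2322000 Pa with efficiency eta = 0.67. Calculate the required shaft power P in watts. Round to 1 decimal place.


P = Q * dP / eta
P = 0.042 * 2322000 / 0.67
P = 97524.0 / 0.67
P = 145558.2 W


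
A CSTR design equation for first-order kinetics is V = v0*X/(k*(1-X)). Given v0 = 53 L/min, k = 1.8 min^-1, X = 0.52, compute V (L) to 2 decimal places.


V = v0 * X / (k * (1 - X))
V = 53 * 0.52 / (1.8 * (1 - 0.52))
V = 27.56 / (1.8 * 0.48)
V = 27.56 / 0.864
V = 31.90 L


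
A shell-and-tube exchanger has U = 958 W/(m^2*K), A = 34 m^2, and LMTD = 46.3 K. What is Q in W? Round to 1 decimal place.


Q = U * A * LMTD
Q = 958 * 34 * 46.3
Q = 1508083.6 W


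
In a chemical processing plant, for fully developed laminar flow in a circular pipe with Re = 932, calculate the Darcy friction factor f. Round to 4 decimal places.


f = 64 / Re
f = 64 / 932
f = 0.0687


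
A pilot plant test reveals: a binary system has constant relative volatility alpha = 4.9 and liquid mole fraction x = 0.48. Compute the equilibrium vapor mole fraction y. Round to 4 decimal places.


y = alpha*x / (1 + (alpha-1)*x)
y = 4.9*0.48 / (1 + (4.9-1)*0.48)
y = 2.352 / (1 + 1.872)
y = 2.352 / 2.872
y = 0.8189


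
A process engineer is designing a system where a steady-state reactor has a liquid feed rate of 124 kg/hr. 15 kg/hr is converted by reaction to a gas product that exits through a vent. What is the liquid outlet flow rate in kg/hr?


Steady-state mass balance on the main outlet: F_out = F_in - F_removed
F_out = 124 - 15
F_out = 109 kg/hr


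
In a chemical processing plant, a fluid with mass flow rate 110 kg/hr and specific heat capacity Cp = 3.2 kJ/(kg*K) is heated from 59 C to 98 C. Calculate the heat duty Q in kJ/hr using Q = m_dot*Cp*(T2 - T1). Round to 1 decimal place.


Q = m_dot * Cp * (T2 - T1)
Q = 110 * 3.2 * (98 - 59)
Q = 110 * 3.2 * 39
Q = 13728.0 kJ/hr


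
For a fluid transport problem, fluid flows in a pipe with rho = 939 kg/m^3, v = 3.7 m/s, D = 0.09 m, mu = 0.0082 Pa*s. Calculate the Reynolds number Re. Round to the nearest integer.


Re = rho * v * D / mu
Re = 939 * 3.7 * 0.09 / 0.0082
Re = 312.687 / 0.0082
Re = 38133


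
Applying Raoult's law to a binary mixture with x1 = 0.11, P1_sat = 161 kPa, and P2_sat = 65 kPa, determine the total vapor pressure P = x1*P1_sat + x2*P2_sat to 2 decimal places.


P = x1*P1_sat + x2*P2_sat
x2 = 1 - x1 = 1 - 0.11 = 0.89
P = 0.11*161 + 0.89*65
P = 17.71 + 57.85
P = 75.56 kPa


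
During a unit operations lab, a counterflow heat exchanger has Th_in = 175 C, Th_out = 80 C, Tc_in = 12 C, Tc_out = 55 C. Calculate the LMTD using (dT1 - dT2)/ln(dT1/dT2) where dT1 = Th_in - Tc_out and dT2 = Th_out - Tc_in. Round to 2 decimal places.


dT1 = Th_in - Tc_out = 175 - 55 = 120
dT2 = Th_out - Tc_in = 80 - 12 = 68
LMTD = (dT1 - dT2) / ln(dT1/dT2)
LMTD = (120 - 68) / ln(120/68)
LMTD = 91.55 K


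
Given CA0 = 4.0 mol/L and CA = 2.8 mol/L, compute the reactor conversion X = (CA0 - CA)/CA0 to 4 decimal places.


X = (CA0 - CA) / CA0
X = (4.0 - 2.8) / 4.0
X = 1.2 / 4.0
X = 0.3000


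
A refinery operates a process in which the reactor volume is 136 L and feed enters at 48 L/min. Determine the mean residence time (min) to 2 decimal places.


tau = V / v0
tau = 136 / 48
tau = 2.83 min


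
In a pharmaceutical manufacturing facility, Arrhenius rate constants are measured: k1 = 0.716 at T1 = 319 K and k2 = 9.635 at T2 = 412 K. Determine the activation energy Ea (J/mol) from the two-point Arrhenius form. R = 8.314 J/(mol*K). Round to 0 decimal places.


Ea = R * ln(k2/k1) / (1/T1 - 1/T2)
ln(k2/k1) = ln(9.635/0.716) = 2.5994774
1/T1 - 1/T2 = 1/319 - 1/412 = 0.000707611772
Ea = 8.314 * 2.5994774 / 0.000707611772
Ea = 30542 J/mol


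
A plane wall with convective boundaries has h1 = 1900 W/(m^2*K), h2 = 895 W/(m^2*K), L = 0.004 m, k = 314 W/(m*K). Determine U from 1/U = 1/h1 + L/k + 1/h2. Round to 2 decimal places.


1/U = 1/h1 + L/k + 1/h2
1/U = 1/1900 + 0.004/314 + 1/895
1/U = 0.0005263158 + 1.27389e-05 + 0.0011173184
1/U = 0.0016563731
U = 603.73 W/(m^2*K)


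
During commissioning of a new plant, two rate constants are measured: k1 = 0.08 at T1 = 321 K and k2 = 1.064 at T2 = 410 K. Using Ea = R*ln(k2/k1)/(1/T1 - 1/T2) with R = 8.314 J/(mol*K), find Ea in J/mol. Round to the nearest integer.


Ea = R * ln(k2/k1) / (1/T1 - 1/T2)
ln(k2/k1) = ln(1.064/0.08) = 2.587764
1/T1 - 1/T2 = 1/321 - 1/410 = 0.000676240407
Ea = 8.314 * 2.587764 / 0.000676240407
Ea = 31815 J/mol


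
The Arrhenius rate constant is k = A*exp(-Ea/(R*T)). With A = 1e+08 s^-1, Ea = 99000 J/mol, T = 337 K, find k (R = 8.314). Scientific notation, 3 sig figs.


k = A * exp(-Ea/(R*T))
k = 1e+08 * exp(-99000 / (8.314 * 337))
k = 1e+08 * exp(-35.334201)
k = 4.51e-08


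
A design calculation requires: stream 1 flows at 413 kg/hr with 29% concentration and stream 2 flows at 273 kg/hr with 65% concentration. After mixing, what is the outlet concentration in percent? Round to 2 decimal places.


Mass balance on solute: F1*x1 + F2*x2 = F3*x3
F3 = F1 + F2 = 413 + 273 = 686 kg/hr
x3 = (F1*x1 + F2*x2)/F3
x3 = (413*0.29 + 273*0.65) / 686
x3 = 43.33%


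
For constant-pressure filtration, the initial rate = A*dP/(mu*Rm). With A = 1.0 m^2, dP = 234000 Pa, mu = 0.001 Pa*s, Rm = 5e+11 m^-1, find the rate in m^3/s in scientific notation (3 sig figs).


rate = A * dP / (mu * Rm)
rate = 1.0 * 234000 / (0.001 * 5e+11)
rate = 234000.0 / 5.000e+08
rate = 4.68e-04 m^3/s


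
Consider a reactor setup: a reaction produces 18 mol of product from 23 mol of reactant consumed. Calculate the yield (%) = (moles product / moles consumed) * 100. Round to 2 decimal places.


Yield = (moles product / moles consumed) * 100%
Yield = (18 / 23) * 100
Yield = 0.7826 * 100
Yield = 78.26%


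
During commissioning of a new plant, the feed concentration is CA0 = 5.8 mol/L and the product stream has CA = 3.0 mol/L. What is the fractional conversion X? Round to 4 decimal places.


X = (CA0 - CA) / CA0
X = (5.8 - 3.0) / 5.8
X = 2.8 / 5.8
X = 0.4828


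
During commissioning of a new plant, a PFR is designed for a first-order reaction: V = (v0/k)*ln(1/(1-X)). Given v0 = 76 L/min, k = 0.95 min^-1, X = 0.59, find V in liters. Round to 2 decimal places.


V = (v0/k) * ln(1/(1-X))
V = (76/0.95) * ln(1/(1-0.59))
V = 80.0 * ln(2.439024)
V = 80.0 * 0.891598
V = 71.33 L


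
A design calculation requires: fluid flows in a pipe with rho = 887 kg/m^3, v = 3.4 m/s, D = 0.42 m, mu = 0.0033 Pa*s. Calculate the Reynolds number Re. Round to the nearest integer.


Re = rho * v * D / mu
Re = 887 * 3.4 * 0.42 / 0.0033
Re = 1266.636 / 0.0033
Re = 383829


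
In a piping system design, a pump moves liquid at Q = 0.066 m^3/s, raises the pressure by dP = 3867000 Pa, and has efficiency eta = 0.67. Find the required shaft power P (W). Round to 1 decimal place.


P = Q * dP / eta
P = 0.066 * 3867000 / 0.67
P = 255222.0 / 0.67
P = 380928.4 W


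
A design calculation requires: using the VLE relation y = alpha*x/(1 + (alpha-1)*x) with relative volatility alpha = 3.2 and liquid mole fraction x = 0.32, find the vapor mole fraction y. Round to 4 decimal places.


y = alpha*x / (1 + (alpha-1)*x)
y = 3.2*0.32 / (1 + (3.2-1)*0.32)
y = 1.024 / (1 + 0.704)
y = 1.024 / 1.704
y = 0.6009


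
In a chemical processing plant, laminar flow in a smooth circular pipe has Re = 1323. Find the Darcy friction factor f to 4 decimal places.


f = 64 / Re
f = 64 / 1323
f = 0.0484


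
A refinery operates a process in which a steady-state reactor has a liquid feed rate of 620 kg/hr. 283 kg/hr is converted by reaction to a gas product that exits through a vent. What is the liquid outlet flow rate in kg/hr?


Steady-state mass balance on the main outlet: F_out = F_in - F_removed
F_out = 620 - 283
F_out = 337 kg/hr


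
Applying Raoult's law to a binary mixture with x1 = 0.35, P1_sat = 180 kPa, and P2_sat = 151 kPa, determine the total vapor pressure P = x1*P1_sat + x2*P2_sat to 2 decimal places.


P = x1*P1_sat + x2*P2_sat
x2 = 1 - x1 = 1 - 0.35 = 0.65
P = 0.35*180 + 0.65*151
P = 63.0 + 98.15
P = 161.15 kPa


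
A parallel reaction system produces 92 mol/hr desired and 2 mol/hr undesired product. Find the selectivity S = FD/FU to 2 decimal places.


S = desired product rate / undesired product rate
S = 92 / 2
S = 46.00


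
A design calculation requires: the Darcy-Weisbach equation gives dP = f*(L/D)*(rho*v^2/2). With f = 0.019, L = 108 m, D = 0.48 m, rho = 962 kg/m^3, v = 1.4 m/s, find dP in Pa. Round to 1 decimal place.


dP = f * (L/D) * (rho*v^2/2)
dP = 0.019 * (108/0.48) * (962*1.4^2/2)
L/D = 225.0
rho*v^2/2 = 962*1.96/2 = 942.76
dP = 0.019 * 225.0 * 942.76
dP = 4030.3 Pa


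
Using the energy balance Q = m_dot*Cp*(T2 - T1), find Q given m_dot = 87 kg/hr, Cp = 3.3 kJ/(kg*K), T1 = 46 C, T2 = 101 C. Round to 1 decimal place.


Q = m_dot * Cp * (T2 - T1)
Q = 87 * 3.3 * (101 - 46)
Q = 87 * 3.3 * 55
Q = 15790.5 kJ/hr


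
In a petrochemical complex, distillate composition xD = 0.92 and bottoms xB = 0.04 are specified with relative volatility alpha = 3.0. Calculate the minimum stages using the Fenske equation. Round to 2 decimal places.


N_min = ln((xD*(1-xB))/(xB*(1-xD))) / ln(alpha)
Numerator inside ln: 0.8832 / 0.0032 = 276.0
ln(276.0) = 5.620401
ln(alpha) = ln(3.0) = 1.098612
N_min = 5.620401 / 1.098612 = 5.12


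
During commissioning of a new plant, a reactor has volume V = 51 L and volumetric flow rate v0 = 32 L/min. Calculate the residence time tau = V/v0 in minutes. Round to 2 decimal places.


tau = V / v0
tau = 51 / 32
tau = 1.59 min


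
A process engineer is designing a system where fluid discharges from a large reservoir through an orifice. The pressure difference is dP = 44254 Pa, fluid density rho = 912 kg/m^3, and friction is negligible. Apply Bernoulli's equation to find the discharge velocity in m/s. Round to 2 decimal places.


v = sqrt(2*dP/rho)
v = sqrt(2*44254/912)
v = sqrt(97.048246)
v = 9.85 m/s


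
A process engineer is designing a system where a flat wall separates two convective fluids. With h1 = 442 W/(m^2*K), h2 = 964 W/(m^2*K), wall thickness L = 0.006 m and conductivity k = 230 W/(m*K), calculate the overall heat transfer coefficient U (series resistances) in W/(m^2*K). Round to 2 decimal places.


1/U = 1/h1 + L/k + 1/h2
1/U = 1/442 + 0.006/230 + 1/964
1/U = 0.0022624434 + 2.6087e-05 + 0.0010373444
1/U = 0.0033258748
U = 300.67 W/(m^2*K)


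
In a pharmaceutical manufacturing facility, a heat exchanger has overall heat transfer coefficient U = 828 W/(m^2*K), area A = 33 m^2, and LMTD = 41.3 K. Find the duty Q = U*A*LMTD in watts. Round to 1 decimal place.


Q = U * A * LMTD
Q = 828 * 33 * 41.3
Q = 1128481.2 W


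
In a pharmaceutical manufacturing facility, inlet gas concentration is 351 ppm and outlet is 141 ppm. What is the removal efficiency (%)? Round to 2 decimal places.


Efficiency = (G_in - G_out) / G_in * 100%
Efficiency = (351 - 141) / 351 * 100
Efficiency = 210 / 351 * 100
Efficiency = 59.83%


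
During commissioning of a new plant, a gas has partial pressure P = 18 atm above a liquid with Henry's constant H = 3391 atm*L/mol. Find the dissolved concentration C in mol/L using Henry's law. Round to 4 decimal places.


C = P / H
C = 18 / 3391
C = 0.0053 mol/L


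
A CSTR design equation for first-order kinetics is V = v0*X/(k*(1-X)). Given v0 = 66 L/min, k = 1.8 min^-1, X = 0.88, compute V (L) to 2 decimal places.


V = v0 * X / (k * (1 - X))
V = 66 * 0.88 / (1.8 * (1 - 0.88))
V = 58.08 / (1.8 * 0.12)
V = 58.08 / 0.216
V = 268.89 L


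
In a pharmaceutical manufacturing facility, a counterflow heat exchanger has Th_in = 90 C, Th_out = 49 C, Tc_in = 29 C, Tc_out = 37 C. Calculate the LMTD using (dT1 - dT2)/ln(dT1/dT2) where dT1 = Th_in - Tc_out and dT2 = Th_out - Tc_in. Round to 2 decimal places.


dT1 = Th_in - Tc_out = 90 - 37 = 53
dT2 = Th_out - Tc_in = 49 - 29 = 20
LMTD = (dT1 - dT2) / ln(dT1/dT2)
LMTD = (53 - 20) / ln(53/20)
LMTD = 33.86 K


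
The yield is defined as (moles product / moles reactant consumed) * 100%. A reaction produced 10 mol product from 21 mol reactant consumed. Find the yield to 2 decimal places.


Yield = (moles product / moles consumed) * 100%
Yield = (10 / 21) * 100
Yield = 0.4762 * 100
Yield = 47.62%


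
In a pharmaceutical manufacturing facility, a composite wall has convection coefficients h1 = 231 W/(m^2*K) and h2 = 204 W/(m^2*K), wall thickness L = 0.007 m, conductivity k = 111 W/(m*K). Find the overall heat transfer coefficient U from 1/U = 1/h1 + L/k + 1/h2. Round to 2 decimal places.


1/U = 1/h1 + L/k + 1/h2
1/U = 1/231 + 0.007/111 + 1/204
1/U = 0.0043290043 + 6.30631e-05 + 0.0049019608
1/U = 0.0092940282
U = 107.60 W/(m^2*K)


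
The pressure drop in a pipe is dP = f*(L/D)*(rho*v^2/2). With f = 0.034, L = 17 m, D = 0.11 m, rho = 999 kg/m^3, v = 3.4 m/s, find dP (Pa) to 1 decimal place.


dP = f * (L/D) * (rho*v^2/2)
dP = 0.034 * (17/0.11) * (999*3.4^2/2)
L/D = 154.54545455
rho*v^2/2 = 999*11.56/2 = 5774.22
dP = 0.034 * 154.54545455 * 5774.22
dP = 30340.9 Pa


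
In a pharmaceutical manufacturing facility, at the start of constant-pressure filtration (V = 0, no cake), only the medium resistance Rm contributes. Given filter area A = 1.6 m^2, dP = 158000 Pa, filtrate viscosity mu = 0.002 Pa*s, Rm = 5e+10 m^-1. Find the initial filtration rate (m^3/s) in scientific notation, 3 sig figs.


rate = A * dP / (mu * Rm)
rate = 1.6 * 158000 / (0.002 * 5e+10)
rate = 252800.0 / 1.000e+08
rate = 2.53e-03 m^3/s


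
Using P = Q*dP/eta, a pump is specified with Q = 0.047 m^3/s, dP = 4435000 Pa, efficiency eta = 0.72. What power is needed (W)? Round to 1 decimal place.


P = Q * dP / eta
P = 0.047 * 4435000 / 0.72
P = 208445.0 / 0.72
P = 289506.9 W


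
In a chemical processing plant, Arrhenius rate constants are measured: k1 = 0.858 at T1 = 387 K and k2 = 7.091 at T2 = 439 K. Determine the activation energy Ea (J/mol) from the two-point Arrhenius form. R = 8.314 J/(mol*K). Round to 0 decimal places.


Ea = R * ln(k2/k1) / (1/T1 - 1/T2)
ln(k2/k1) = ln(7.091/0.858) = 2.1119776
1/T1 - 1/T2 = 1/387 - 1/439 = 0.000306075
Ea = 8.314 * 2.1119776 / 0.000306075
Ea = 57368 J/mol


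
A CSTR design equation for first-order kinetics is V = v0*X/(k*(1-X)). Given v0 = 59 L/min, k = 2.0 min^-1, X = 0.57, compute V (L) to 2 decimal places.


V = v0 * X / (k * (1 - X))
V = 59 * 0.57 / (2.0 * (1 - 0.57))
V = 33.63 / (2.0 * 0.43)
V = 33.63 / 0.86
V = 39.10 L


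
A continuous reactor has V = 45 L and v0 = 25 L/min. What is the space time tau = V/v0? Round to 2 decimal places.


tau = V / v0
tau = 45 / 25
tau = 1.80 min


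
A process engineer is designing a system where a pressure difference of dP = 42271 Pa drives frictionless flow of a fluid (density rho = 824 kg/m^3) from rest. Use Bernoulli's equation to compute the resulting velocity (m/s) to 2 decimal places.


v = sqrt(2*dP/rho)
v = sqrt(2*42271/824)
v = sqrt(102.599515)
v = 10.13 m/s


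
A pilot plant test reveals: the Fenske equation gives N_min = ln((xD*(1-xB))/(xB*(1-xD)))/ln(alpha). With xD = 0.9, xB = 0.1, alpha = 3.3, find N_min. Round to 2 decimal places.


N_min = ln((xD*(1-xB))/(xB*(1-xD))) / ln(alpha)
Numerator inside ln: 0.81 / 0.01 = 81.0
ln(81.0) = 4.394449
ln(alpha) = ln(3.3) = 1.193922
N_min = 4.394449 / 1.193922 = 3.68


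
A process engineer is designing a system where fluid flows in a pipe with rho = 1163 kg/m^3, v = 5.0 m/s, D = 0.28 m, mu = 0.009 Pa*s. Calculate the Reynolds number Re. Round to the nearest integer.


Re = rho * v * D / mu
Re = 1163 * 5.0 * 0.28 / 0.009
Re = 1628.2 / 0.009
Re = 180911


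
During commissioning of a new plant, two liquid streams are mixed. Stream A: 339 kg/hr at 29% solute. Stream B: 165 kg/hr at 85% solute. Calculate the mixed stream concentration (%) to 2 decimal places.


Mass balance on solute: F1*x1 + F2*x2 = F3*x3
F3 = F1 + F2 = 339 + 165 = 504 kg/hr
x3 = (F1*x1 + F2*x2)/F3
x3 = (339*0.29 + 165*0.85) / 504
x3 = 47.33%


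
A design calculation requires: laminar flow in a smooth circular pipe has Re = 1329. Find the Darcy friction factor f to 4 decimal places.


f = 64 / Re
f = 64 / 1329
f = 0.0482


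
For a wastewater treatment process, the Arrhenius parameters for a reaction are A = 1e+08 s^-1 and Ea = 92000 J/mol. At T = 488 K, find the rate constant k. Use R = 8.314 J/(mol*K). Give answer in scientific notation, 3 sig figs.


k = A * exp(-Ea/(R*T))
k = 1e+08 * exp(-92000 / (8.314 * 488))
k = 1e+08 * exp(-22.675558)
k = 1.42e-02


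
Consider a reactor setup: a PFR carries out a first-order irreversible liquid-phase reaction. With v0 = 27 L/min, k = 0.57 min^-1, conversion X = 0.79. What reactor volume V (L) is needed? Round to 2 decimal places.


V = (v0/k) * ln(1/(1-X))
V = (27/0.57) * ln(1/(1-0.79))
V = 47.368421 * ln(4.761905)
V = 47.368421 * 1.560648
V = 73.93 L


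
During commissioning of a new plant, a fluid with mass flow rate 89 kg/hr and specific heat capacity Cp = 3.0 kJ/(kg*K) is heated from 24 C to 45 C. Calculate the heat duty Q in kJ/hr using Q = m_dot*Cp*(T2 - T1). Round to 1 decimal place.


Q = m_dot * Cp * (T2 - T1)
Q = 89 * 3.0 * (45 - 24)
Q = 89 * 3.0 * 21
Q = 5607.0 kJ/hr


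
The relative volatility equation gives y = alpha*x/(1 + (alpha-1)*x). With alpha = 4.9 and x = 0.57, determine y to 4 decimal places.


y = alpha*x / (1 + (alpha-1)*x)
y = 4.9*0.57 / (1 + (4.9-1)*0.57)
y = 2.793 / (1 + 2.223)
y = 2.793 / 3.223
y = 0.8666


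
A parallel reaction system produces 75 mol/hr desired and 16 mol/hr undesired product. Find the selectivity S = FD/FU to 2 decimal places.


S = desired product rate / undesired product rate
S = 75 / 16
S = 4.69


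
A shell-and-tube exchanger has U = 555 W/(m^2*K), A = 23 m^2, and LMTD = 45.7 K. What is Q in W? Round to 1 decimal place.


Q = U * A * LMTD
Q = 555 * 23 * 45.7
Q = 583360.5 W


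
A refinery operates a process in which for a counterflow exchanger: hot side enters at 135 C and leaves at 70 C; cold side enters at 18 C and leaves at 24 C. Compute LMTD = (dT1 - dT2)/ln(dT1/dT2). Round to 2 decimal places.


dT1 = Th_in - Tc_out = 135 - 24 = 111
dT2 = Th_out - Tc_in = 70 - 18 = 52
LMTD = (dT1 - dT2) / ln(dT1/dT2)
LMTD = (111 - 52) / ln(111/52)
LMTD = 77.81 K


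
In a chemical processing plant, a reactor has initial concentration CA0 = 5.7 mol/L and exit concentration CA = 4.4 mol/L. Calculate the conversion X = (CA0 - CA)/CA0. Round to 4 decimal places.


X = (CA0 - CA) / CA0
X = (5.7 - 4.4) / 5.7
X = 1.3 / 5.7
X = 0.2281


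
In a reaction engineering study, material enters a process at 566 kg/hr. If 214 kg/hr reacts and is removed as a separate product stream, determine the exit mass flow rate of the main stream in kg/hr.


Steady-state mass balance on the main outlet: F_out = F_in - F_removed
F_out = 566 - 214
F_out = 352 kg/hr


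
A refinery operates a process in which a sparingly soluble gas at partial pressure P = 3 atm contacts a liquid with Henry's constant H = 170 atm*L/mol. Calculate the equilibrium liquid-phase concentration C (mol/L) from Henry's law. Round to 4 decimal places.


C = P / H
C = 3 / 170
C = 0.0176 mol/L


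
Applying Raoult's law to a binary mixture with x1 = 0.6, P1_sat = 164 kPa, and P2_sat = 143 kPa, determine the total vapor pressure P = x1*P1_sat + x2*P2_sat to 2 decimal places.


P = x1*P1_sat + x2*P2_sat
x2 = 1 - x1 = 1 - 0.6 = 0.4
P = 0.6*164 + 0.4*143
P = 98.4 + 57.2
P = 155.60 kPa


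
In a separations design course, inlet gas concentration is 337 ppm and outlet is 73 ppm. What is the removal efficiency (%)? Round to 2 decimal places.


Efficiency = (G_in - G_out) / G_in * 100%
Efficiency = (337 - 73) / 337 * 100
Efficiency = 264 / 337 * 100
Efficiency = 78.34%


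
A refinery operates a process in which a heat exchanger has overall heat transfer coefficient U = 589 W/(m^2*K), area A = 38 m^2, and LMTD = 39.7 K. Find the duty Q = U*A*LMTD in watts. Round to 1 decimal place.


Q = U * A * LMTD
Q = 589 * 38 * 39.7
Q = 888565.4 W


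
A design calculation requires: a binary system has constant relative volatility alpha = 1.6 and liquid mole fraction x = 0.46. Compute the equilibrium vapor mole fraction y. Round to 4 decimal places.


y = alpha*x / (1 + (alpha-1)*x)
y = 1.6*0.46 / (1 + (1.6-1)*0.46)
y = 0.736 / (1 + 0.276)
y = 0.736 / 1.276
y = 0.5768


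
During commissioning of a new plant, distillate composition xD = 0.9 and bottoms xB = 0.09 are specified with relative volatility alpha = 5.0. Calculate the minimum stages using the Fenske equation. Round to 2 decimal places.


N_min = ln((xD*(1-xB))/(xB*(1-xD))) / ln(alpha)
Numerator inside ln: 0.819 / 0.009 = 91.0
ln(91.0) = 4.51086
ln(alpha) = ln(5.0) = 1.609438
N_min = 4.51086 / 1.609438 = 2.80


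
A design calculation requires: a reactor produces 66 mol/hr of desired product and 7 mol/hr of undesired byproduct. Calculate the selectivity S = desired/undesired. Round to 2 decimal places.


S = desired product rate / undesired product rate
S = 66 / 7
S = 9.43


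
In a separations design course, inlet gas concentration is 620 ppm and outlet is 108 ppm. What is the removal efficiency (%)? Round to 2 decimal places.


Efficiency = (G_in - G_out) / G_in * 100%
Efficiency = (620 - 108) / 620 * 100
Efficiency = 512 / 620 * 100
Efficiency = 82.58%
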